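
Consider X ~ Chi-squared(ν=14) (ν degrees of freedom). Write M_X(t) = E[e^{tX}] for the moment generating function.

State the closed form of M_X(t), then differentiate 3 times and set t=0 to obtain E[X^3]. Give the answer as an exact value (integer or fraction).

M_X(t) = (1 - 2*t)^(-7)
D^3[M](t) = 4032/(1024*t^10 - 5120*t^9 + 11520*t^8 - 15360*t^7 + 13440*t^6 - 8064*t^5 + 3360*t^4 - 960*t^3 + 180*t^2 - 20*t + 1)

E[X^3] = D^3[M](0) = 4032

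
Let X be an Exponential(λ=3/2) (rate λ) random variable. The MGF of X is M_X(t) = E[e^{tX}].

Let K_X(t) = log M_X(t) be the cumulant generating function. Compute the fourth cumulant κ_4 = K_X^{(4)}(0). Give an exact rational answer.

κ_4 = D^4[K](0) = 32/27

M_X(t) = 3/(2*(3/2 - t))
K_X(t) = log M_X(t) = -log(3/2 - t) - log(2) + log(3)
D^4[K](t) = 96/(16*t^4 - 96*t^3 + 216*t^2 - 216*t + 81)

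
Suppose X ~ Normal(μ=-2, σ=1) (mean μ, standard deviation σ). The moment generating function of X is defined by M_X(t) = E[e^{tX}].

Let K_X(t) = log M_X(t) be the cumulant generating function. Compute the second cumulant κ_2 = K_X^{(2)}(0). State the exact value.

M_X(t) = e^(t^2/2 - 2*t)
K_X(t) = log M_X(t) = t^2/2 - 2*t
dK/dt = t - 2
d^2K/dt^2 = 1

κ_2 = d^2K/dt^2 |_{t=0} = 1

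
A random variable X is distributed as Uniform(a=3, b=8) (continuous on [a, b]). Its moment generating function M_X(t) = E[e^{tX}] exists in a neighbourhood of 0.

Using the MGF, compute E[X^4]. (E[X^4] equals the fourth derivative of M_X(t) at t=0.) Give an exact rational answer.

E[X^4] = D^4[M](0) = 1301

M_X(t) = (e^(8*t) - e^(3*t))/(5*t)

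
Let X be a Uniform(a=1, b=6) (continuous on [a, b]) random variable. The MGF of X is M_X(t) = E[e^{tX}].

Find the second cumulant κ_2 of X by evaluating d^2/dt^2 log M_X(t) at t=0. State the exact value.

κ_2 = K^(2)(0) = 25/12

M_X(t) = (e^(6*t) - e^(t))/(5*t)
K_X(t) = log M_X(t) = -log(t) + log(e^(6*t) - e^(t)) - log(5)
K^(2)(t) = (-25*t^2*e^(5*t) + e^(10*t) - 2*e^(5*t) + 1)/(t^2*e^(10*t) - 2*t^2*e^(5*t) + t^2)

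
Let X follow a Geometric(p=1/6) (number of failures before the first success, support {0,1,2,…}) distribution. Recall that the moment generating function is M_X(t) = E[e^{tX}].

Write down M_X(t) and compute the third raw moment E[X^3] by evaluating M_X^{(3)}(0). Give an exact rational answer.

M_X(t) = 1/(6*(1 - 5*e^(t)/6))
D^3[M](t) = (125*e^(3*t) + 600*e^(2*t) + 180*e^(t))/(625*e^(4*t) - 3000*e^(3*t) + 5400*e^(2*t) - 4320*e^(t) + 1296)

E[X^3] = D^3[M](0) = 905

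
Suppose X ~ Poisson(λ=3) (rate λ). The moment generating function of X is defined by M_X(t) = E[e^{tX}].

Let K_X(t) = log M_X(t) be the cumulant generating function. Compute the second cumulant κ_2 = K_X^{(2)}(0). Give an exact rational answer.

κ_2 = d^2K/dt^2 |_{t=0} = 3

M_X(t) = e^(3*e^(t) - 3)
K_X(t) = log M_X(t) = 3*e^(t) - 3
dK/dt = 3*e^(t)
d^2K/dt^2 = 3*e^(t)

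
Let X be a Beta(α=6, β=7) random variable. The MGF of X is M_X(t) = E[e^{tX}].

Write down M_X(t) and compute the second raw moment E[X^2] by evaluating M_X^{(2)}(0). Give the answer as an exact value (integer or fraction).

M_X(t) = ₁F₁(6; 13; t)
M′(t) = 6*₁F₁(7; 14; t)/13
M′′(t) = 3*₁F₁(8; 15; t)/13

E[X^2] = M′′(0) = 3/13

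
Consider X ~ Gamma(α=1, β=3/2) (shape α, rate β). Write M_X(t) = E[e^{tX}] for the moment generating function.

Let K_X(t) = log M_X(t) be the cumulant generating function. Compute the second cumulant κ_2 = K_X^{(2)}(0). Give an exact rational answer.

κ_2 = d^2K/dt^2 |_{t=0} = 4/9

M_X(t) = 3/(2*(3/2 - t))
K_X(t) = log M_X(t) = -log(3/2 - t) - log(2) + log(3)
dK/dt = -2/(2*t - 3)
d^2K/dt^2 = 4/(4*t^2 - 12*t + 9)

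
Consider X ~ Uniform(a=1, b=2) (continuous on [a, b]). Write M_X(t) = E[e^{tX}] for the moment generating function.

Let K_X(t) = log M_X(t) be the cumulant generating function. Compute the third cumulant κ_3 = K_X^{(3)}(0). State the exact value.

κ_3 = d^3K/dt^3 |_{t=0} = 0

M_X(t) = (e^(2*t) - e^(t))/t
K_X(t) = log M_X(t) = -log(t) + log(e^(2*t) - e^(t))
dK/dt = (2*t*e^(t) - t - e^(t) + 1)/(t*e^(t) - t)
d^2K/dt^2 = (-t^2*e^(t) + e^(2*t) - 2*e^(t) + 1)/(t^2*e^(2*t) - 2*t^2*e^(t) + t^2)
d^3K/dt^3 = (t^3*e^(2*t) + t^3*e^(t) - 2*e^(3*t) + 6*e^(2*t) - 6*e^(t) + 2)/(t^3*e^(3*t) - 3*t^3*e^(2*t) + 3*t^3*e^(t) - t^3)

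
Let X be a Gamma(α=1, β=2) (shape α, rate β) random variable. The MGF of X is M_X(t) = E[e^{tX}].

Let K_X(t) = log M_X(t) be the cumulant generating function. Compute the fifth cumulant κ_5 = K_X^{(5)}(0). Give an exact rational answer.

M_X(t) = 2/(2 - t)
K_X(t) = log M_X(t) = -log(2 - t) + log(2)
dK/dt = -1/(t - 2)
d^2K/dt^2 = 1/(t^2 - 4*t + 4)
d^3K/dt^3 = -2/(t^3 - 6*t^2 + 12*t - 8)
d^4K/dt^4 = 6/(t^4 - 8*t^3 + 24*t^2 - 32*t + 16)
d^5K/dt^5 = -24/(t^5 - 10*t^4 + 40*t^3 - 80*t^2 + 80*t - 32)

κ_5 = d^5K/dt^5 |_{t=0} = 3/4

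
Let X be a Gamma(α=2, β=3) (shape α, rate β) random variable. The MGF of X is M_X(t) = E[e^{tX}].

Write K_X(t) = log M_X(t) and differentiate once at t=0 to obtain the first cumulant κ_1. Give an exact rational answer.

κ_1 = dK/dt |_{t=0} = 2/3

M_X(t) = 9/(3 - t)^2
K_X(t) = log M_X(t) = -2*log(3 - t) + 2*log(3)
dK/dt = -2/(t - 3)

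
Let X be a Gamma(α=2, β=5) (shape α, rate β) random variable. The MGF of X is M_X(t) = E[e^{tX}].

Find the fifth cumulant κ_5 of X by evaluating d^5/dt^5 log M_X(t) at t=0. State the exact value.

κ_5 = K′′′′′(0) = 48/3125

M_X(t) = 25/(5 - t)^2
K_X(t) = log M_X(t) = -2*log(5 - t) + 2*log(5)
K′(t) = -2/(t - 5)
K′′(t) = 2/(t^2 - 10*t + 25)
K′′′(t) = -4/(t^3 - 15*t^2 + 75*t - 125)
K′′′′(t) = 12/(t^4 - 20*t^3 + 150*t^2 - 500*t + 625)
K′′′′′(t) = -48/(t^5 - 25*t^4 + 250*t^3 - 1250*t^2 + 3125*t - 3125)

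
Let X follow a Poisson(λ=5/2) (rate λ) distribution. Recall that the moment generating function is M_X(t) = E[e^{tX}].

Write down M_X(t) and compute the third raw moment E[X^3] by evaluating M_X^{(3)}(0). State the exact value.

M_X(t) = e^(5*e^(t)/2 - 5/2)
M′(t) = 5*e^(-5/2)*e^(t)*e^(5*e^(t)/2)/2
M′′(t) = (25*e^(2*t)*e^(5*e^(t)/2) + 10*e^(t)*e^(5*e^(t)/2))*e^(-5/2)/4
M′′′(t) = (125*e^(3*t)*e^(5*e^(t)/2) + 150*e^(2*t)*e^(5*e^(t)/2) + 20*e^(t)*e^(5*e^(t)/2))*e^(-5/2)/8

E[X^3] = M′′′(0) = 295/8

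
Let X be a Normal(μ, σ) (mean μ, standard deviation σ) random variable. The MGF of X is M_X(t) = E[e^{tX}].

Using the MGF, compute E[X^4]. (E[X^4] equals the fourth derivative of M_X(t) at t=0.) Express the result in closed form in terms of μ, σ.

M_X(t) = e^(μ*t + σ^2*t^2/2)

E[X^4] = D^4[M](0) = μ^4 + 6*μ^2*σ^2 + 3*σ^4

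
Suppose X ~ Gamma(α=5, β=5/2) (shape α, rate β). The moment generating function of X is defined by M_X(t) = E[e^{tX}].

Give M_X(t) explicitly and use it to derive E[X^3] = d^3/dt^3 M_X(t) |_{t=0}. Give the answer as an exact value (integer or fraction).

E[X^3] = D^3[M](0) = 336/25

M_X(t) = 3125/(32*(5/2 - t)^5)
D^3[M](t) = 5250000/(256*t^8 - 5120*t^7 + 44800*t^6 - 224000*t^5 + 700000*t^4 - 1400000*t^3 + 1750000*t^2 - 1250000*t + 390625)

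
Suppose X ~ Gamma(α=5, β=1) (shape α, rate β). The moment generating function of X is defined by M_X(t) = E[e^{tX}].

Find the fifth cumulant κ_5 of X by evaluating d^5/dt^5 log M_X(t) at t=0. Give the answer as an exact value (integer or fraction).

M_X(t) = (1 - t)^(-5)
K_X(t) = log M_X(t) = -5*log(1 - t)
dK/dt = -5/(t - 1)
d^2K/dt^2 = 5/(t^2 - 2*t + 1)
d^3K/dt^3 = -10/(t^3 - 3*t^2 + 3*t - 1)
d^4K/dt^4 = 30/(t^4 - 4*t^3 + 6*t^2 - 4*t + 1)
d^5K/dt^5 = -120/(t^5 - 5*t^4 + 10*t^3 - 10*t^2 + 5*t - 1)

κ_5 = d^5K/dt^5 |_{t=0} = 120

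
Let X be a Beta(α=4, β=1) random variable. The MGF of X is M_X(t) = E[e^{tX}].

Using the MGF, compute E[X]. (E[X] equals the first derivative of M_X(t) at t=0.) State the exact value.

E[X] = dM/dt |_{t=0} = 4/5

M_X(t) = ₁F₁(4; 5; t)
dM/dt = 4*₁F₁(5; 6; t)/5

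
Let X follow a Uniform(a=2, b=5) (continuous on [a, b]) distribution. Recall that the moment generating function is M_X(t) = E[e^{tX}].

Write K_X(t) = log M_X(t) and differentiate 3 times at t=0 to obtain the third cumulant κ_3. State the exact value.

M_X(t) = (e^(5*t) - e^(2*t))/(3*t)
K_X(t) = log M_X(t) = -log(t) + log(e^(5*t) - e^(2*t)) - log(3)
K^(3)(t) = (27*t^3*e^(6*t) + 27*t^3*e^(3*t) - 2*e^(9*t) + 6*e^(6*t) - 6*e^(3*t) + 2)/(t^3*e^(9*t) - 3*t^3*e^(6*t) + 3*t^3*e^(3*t) - t^3)

κ_3 = K^(3)(0) = 0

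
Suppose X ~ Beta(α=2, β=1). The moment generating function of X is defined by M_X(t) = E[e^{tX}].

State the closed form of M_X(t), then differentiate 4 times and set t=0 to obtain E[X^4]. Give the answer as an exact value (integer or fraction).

M_X(t) = ₁F₁(2; 3; t)
D^4[M](t) = ₁F₁(6; 7; t)/3

E[X^4] = D^4[M](0) = 1/3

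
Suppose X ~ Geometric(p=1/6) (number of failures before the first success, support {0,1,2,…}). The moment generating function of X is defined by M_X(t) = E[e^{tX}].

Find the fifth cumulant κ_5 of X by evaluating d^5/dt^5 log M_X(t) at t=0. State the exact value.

M_X(t) = 1/(6*(1 - 5*e^(t)/6))
K_X(t) = log M_X(t) = -log(1 - 5*e^(t)/6) - log(6)
D^5[K](t) = (-3750*e^(4*t) - 49500*e^(3*t) - 59400*e^(2*t) - 6480*e^(t))/(3125*e^(5*t) - 18750*e^(4*t) + 45000*e^(3*t) - 54000*e^(2*t) + 32400*e^(t) - 7776)

κ_5 = D^5[K](0) = 119130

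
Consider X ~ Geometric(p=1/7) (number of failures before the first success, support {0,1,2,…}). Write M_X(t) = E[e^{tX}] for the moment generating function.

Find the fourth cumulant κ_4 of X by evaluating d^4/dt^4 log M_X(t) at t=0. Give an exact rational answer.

M_X(t) = 1/(7*(1 - 6*e^(t)/7))
K_X(t) = log M_X(t) = -log(1 - 6*e^(t)/7) - log(7)
D^4[K](t) = (1512*e^(3*t) + 7056*e^(2*t) + 2058*e^(t))/(1296*e^(4*t) - 6048*e^(3*t) + 10584*e^(2*t) - 8232*e^(t) + 2401)

κ_4 = D^4[K](0) = 10626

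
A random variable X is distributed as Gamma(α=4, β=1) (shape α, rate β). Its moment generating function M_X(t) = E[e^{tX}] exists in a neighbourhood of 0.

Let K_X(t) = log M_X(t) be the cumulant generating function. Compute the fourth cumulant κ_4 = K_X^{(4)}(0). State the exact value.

M_X(t) = (1 - t)^(-4)
K_X(t) = log M_X(t) = -4*log(1 - t)
K′(t) = -4/(t - 1)
K′′(t) = 4/(t^2 - 2*t + 1)
K′′′(t) = -8/(t^3 - 3*t^2 + 3*t - 1)
K′′′′(t) = 24/(t^4 - 4*t^3 + 6*t^2 - 4*t + 1)

κ_4 = K′′′′(0) = 24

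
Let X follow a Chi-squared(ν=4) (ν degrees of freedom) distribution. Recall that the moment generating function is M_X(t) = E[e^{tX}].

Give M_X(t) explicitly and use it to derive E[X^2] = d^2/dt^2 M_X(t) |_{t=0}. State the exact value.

E[X^2] = M′′(0) = 24

M_X(t) = (1 - 2*t)^(-2)
M′(t) = -4/(8*t^3 - 12*t^2 + 6*t - 1)
M′′(t) = 24/(16*t^4 - 32*t^3 + 24*t^2 - 8*t + 1)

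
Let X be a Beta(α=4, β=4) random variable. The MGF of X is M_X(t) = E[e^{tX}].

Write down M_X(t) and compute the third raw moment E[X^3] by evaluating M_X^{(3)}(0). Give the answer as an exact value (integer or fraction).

M_X(t) = ₁F₁(4; 8; t)
M^(3)(t) = ₁F₁(7; 11; t)/6

E[X^3] = M^(3)(0) = 1/6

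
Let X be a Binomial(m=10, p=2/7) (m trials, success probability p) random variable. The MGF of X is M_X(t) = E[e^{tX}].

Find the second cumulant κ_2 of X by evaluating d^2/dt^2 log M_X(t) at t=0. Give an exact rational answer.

M_X(t) = (2*e^(t)/7 + 5/7)^10
K_X(t) = log M_X(t) = 10*log(2*e^(t)/7 + 5/7)
dK/dt = 20*e^(t)/(2*e^(t) + 5)
d^2K/dt^2 = 100*e^(t)/(4*e^(2*t) + 20*e^(t) + 25)

κ_2 = d^2K/dt^2 |_{t=0} = 100/49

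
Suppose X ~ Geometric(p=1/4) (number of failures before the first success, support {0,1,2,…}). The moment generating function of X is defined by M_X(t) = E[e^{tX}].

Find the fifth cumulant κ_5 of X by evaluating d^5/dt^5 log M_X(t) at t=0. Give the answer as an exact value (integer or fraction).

κ_5 = K^(5)(0) = 12180

M_X(t) = 1/(4*(1 - 3*e^(t)/4))
K_X(t) = log M_X(t) = -log(1 - 3*e^(t)/4) - 2*log(2)
K^(5)(t) = (-324*e^(4*t) - 4752*e^(3*t) - 6336*e^(2*t) - 768*e^(t))/(243*e^(5*t) - 1620*e^(4*t) + 4320*e^(3*t) - 5760*e^(2*t) + 3840*e^(t) - 1024)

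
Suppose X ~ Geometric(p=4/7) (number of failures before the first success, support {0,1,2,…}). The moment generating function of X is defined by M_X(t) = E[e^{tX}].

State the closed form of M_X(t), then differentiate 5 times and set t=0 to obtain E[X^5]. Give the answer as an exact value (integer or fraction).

M_X(t) = 4/(7*(1 - 3*e^(t)/7))

E[X^5] = D^5[M](0) = 23721/128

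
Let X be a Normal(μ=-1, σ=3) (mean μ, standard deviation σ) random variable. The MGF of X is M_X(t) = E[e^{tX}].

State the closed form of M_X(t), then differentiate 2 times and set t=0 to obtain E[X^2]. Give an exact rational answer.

E[X^2] = M^(2)(0) = 10

M_X(t) = e^(9*t^2/2 - t)
M^(2)(t) = (81*t^2*e^(9*t^2/2) - 18*t*e^(9*t^2/2) + 10*e^(9*t^2/2))*e^(-t)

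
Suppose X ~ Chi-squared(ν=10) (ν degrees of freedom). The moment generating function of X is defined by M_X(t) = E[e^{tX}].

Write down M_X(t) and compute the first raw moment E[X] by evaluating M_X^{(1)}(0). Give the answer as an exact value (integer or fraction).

M_X(t) = (1 - 2*t)^(-5)
D[M](t) = 10/(64*t^6 - 192*t^5 + 240*t^4 - 160*t^3 + 60*t^2 - 12*t + 1)

E[X] = D[M](0) = 10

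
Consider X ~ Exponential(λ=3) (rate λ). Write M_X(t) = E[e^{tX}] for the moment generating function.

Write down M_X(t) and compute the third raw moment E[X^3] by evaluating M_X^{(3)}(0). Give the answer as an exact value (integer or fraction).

E[X^3] = M′′′(0) = 2/9

M_X(t) = 3/(3 - t)
M′(t) = 3/(t^2 - 6*t + 9)
M′′(t) = -6/(t^3 - 9*t^2 + 27*t - 27)
M′′′(t) = 18/(t^4 - 12*t^3 + 54*t^2 - 108*t + 81)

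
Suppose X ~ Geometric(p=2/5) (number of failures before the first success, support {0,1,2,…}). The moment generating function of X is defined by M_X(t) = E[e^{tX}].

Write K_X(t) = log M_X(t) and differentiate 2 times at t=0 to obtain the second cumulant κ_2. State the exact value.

κ_2 = d^2K/dt^2 |_{t=0} = 15/4

M_X(t) = 2/(5*(1 - 3*e^(t)/5))
K_X(t) = log M_X(t) = -log(1 - 3*e^(t)/5) - log(5) + log(2)
dK/dt = -3*e^(t)/(3*e^(t) - 5)
d^2K/dt^2 = 15*e^(t)/(9*e^(2*t) - 30*e^(t) + 25)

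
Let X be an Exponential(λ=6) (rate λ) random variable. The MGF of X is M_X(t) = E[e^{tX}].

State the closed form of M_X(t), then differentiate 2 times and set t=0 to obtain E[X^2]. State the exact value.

M_X(t) = 6/(6 - t)
M′(t) = 6/(t^2 - 12*t + 36)
M′′(t) = -12/(t^3 - 18*t^2 + 108*t - 216)

E[X^2] = M′′(0) = 1/18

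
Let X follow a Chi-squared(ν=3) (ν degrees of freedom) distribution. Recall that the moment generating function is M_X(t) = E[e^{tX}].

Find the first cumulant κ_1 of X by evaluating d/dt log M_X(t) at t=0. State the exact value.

κ_1 = K′(0) = 3

M_X(t) = (1 - 2*t)^(-3/2)
K_X(t) = log M_X(t) = -3*log(1 - 2*t)/2
K′(t) = -3/(2*t - 1)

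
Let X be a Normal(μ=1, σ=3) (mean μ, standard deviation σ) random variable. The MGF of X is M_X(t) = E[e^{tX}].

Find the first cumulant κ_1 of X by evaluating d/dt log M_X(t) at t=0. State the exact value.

M_X(t) = e^(9*t^2/2 + t)
K_X(t) = log M_X(t) = 9*t^2/2 + t
D[K](t) = 9*t + 1

κ_1 = D[K](0) = 1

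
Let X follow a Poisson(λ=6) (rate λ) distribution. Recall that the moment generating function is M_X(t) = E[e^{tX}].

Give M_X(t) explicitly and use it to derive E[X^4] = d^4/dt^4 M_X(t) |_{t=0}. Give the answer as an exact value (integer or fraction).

E[X^4] = d^4M/dt^4 |_{t=0} = 2850

M_X(t) = e^(6*e^(t) - 6)
dM/dt = 6*e^(-6)*e^(t)*e^(6*e^(t))
d^2M/dt^2 = (36*e^(2*t)*e^(6*e^(t)) + 6*e^(t)*e^(6*e^(t)))*e^(-6)
d^3M/dt^3 = (216*e^(3*t)*e^(6*e^(t)) + 108*e^(2*t)*e^(6*e^(t)) + 6*e^(t)*e^(6*e^(t)))*e^(-6)
d^4M/dt^4 = (1296*e^(4*t)*e^(6*e^(t)) + 1296*e^(3*t)*e^(6*e^(t)) + 252*e^(2*t)*e^(6*e^(t)) + 6*e^(t)*e^(6*e^(t)))*e^(-6)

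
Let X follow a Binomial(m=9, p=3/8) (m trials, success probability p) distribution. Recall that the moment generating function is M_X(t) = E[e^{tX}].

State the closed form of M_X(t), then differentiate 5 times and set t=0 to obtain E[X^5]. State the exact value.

E[X^5] = d^5M/dt^5 |_{t=0} = 3133107/2048

M_X(t) = (3*e^(t)/8 + 5/8)^9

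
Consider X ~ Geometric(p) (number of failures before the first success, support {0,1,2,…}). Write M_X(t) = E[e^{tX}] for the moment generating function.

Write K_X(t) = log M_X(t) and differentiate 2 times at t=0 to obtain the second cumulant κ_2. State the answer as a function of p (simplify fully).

M_X(t) = p/(-(1 - p)*e^(t) + 1)
K_X(t) = log M_X(t) = log(p) - log(-(1 - p)*e^(t) + 1)
D^2[K](t) = (-p*e^(t) + e^(t))/(p^2*e^(2*t) - 2*p*e^(2*t) + 2*p*e^(t) + e^(2*t) - 2*e^(t) + 1)

κ_2 = D^2[K](0) = (1 - p)/p^2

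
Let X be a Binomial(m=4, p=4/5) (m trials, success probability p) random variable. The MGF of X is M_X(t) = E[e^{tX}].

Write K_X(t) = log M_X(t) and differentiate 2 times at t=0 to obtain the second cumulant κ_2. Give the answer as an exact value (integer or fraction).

M_X(t) = (4*e^(t)/5 + 1/5)^4
K_X(t) = log M_X(t) = 4*log(4*e^(t)/5 + 1/5)
K′(t) = 16*e^(t)/(4*e^(t) + 1)
K′′(t) = 16*e^(t)/(16*e^(2*t) + 8*e^(t) + 1)

κ_2 = K′′(0) = 16/25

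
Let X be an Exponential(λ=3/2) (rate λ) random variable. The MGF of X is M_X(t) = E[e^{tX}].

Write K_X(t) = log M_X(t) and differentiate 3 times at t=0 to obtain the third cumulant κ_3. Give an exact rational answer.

κ_3 = K^(3)(0) = 16/27

M_X(t) = 3/(2*(3/2 - t))
K_X(t) = log M_X(t) = -log(3/2 - t) - log(2) + log(3)
K^(3)(t) = -16/(8*t^3 - 36*t^2 + 54*t - 27)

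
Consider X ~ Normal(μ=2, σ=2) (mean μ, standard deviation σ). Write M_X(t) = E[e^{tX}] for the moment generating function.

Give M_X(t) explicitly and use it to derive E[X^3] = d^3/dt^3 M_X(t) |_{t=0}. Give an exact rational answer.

E[X^3] = M^(3)(0) = 32

M_X(t) = e^(2*t^2 + 2*t)
M^(3)(t) = 64*t^3*e^(2*t)*e^(2*t^2) + 96*t^2*e^(2*t)*e^(2*t^2) + 96*t*e^(2*t)*e^(2*t^2) + 32*e^(2*t)*e^(2*t^2)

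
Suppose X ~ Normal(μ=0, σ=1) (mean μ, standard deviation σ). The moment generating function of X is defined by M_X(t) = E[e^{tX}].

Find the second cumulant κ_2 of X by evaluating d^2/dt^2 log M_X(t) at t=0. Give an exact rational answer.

M_X(t) = e^(t^2/2)
K_X(t) = log M_X(t) = t^2/2
dK/dt = t
d^2K/dt^2 = 1

κ_2 = d^2K/dt^2 |_{t=0} = 1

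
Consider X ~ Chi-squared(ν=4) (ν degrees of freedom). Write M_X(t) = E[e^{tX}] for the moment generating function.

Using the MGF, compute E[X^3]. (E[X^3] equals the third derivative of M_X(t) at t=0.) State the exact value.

E[X^3] = d^3M/dt^3 |_{t=0} = 192

M_X(t) = (1 - 2*t)^(-2)
dM/dt = -4/(8*t^3 - 12*t^2 + 6*t - 1)
d^2M/dt^2 = 24/(16*t^4 - 32*t^3 + 24*t^2 - 8*t + 1)
d^3M/dt^3 = -192/(32*t^5 - 80*t^4 + 80*t^3 - 40*t^2 + 10*t - 1)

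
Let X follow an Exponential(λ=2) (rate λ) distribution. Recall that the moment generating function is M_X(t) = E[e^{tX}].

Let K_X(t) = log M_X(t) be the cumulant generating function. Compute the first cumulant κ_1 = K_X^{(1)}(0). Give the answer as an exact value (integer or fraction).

κ_1 = K^(1)(0) = 1/2

M_X(t) = 2/(2 - t)
K_X(t) = log M_X(t) = -log(2 - t) + log(2)
K^(1)(t) = -1/(t - 2)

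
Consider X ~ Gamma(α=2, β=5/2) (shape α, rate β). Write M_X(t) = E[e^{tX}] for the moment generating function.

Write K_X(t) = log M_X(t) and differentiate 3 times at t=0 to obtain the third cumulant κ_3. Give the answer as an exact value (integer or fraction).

M_X(t) = 25/(4*(5/2 - t)^2)
K_X(t) = log M_X(t) = -2*log(5/2 - t) - 2*log(2) + 2*log(5)
D^3[K](t) = -32/(8*t^3 - 60*t^2 + 150*t - 125)

κ_3 = D^3[K](0) = 32/125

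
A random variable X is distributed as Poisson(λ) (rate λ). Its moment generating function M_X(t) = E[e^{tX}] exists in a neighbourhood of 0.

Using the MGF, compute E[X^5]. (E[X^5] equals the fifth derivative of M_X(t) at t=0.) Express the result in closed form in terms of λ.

E[X^5] = M^(5)(0) = λ*(λ^4 + 10*λ^3 + 25*λ^2 + 15*λ + 1)

M_X(t) = e^(λ*(e^(t) - 1))
M^(5)(t) = (λ^5*e^(5*t)*e^(λ*e^(t)) + 10*λ^4*e^(4*t)*e^(λ*e^(t)) + 25*λ^3*e^(3*t)*e^(λ*e^(t)) + 15*λ^2*e^(2*t)*e^(λ*e^(t)) + λ*e^(t)*e^(λ*e^(t)))*e^(-λ)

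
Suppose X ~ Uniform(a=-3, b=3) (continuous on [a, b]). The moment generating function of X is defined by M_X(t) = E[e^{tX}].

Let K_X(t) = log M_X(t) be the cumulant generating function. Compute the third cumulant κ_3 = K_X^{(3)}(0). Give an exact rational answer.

κ_3 = K′′′(0) = 0

M_X(t) = (e^(3*t) - e^(-3*t))/(6*t)
K_X(t) = log M_X(t) = -log(t) + log(e^(3*t) - e^(-3*t)) - log(6)
K′(t) = (3*t*e^(6*t) + 3*t - e^(6*t) + 1)/(t*e^(6*t) - t)
K′′(t) = (-36*t^2*e^(6*t) + e^(12*t) - 2*e^(6*t) + 1)/(t^2*e^(12*t) - 2*t^2*e^(6*t) + t^2)
K′′′(t) = (216*t^3*e^(12*t) + 216*t^3*e^(6*t) - 2*e^(18*t) + 6*e^(12*t) - 6*e^(6*t) + 2)/(t^3*e^(18*t) - 3*t^3*e^(12*t) + 3*t^3*e^(6*t) - t^3)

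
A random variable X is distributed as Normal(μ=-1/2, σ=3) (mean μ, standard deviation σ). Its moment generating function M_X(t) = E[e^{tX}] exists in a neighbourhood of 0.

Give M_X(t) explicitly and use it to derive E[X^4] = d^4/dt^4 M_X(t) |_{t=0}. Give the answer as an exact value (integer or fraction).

M_X(t) = e^(9*t^2/2 - t/2)
dM/dt = 9*t*e^(-t/2)*e^(9*t^2/2) - e^(-t/2)*e^(9*t^2/2)/2
d^2M/dt^2 = (324*t^2*e^(9*t^2/2) - 36*t*e^(9*t^2/2) + 37*e^(9*t^2/2))*e^(-t/2)/4
d^3M/dt^3 = (5832*t^3*e^(9*t^2/2) - 972*t^2*e^(9*t^2/2) + 1998*t*e^(9*t^2/2) - 109*e^(9*t^2/2))*e^(-t/2)/8
d^4M/dt^4 = (104976*t^4*e^(9*t^2/2) - 23328*t^3*e^(9*t^2/2) + 71928*t^2*e^(9*t^2/2) - 7848*t*e^(9*t^2/2) + 4105*e^(9*t^2/2))*e^(-t/2)/16

E[X^4] = d^4M/dt^4 |_{t=0} = 4105/16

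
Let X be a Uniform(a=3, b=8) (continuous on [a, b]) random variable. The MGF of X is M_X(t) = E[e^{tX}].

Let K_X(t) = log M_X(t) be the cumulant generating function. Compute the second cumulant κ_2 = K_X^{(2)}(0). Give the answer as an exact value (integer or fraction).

κ_2 = D^2[K](0) = 25/12

M_X(t) = (e^(8*t) - e^(3*t))/(5*t)
K_X(t) = log M_X(t) = -log(t) + log(e^(8*t) - e^(3*t)) - log(5)
D^2[K](t) = (-25*t^2*e^(5*t) + e^(10*t) - 2*e^(5*t) + 1)/(t^2*e^(10*t) - 2*t^2*e^(5*t) + t^2)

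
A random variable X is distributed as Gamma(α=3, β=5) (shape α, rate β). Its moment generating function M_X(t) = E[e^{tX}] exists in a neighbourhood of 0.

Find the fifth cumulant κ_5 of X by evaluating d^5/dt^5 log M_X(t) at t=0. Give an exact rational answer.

κ_5 = K^(5)(0) = 72/3125

M_X(t) = 125/(5 - t)^3
K_X(t) = log M_X(t) = -3*log(5 - t) + 3*log(5)
K^(5)(t) = -72/(t^5 - 25*t^4 + 250*t^3 - 1250*t^2 + 3125*t - 3125)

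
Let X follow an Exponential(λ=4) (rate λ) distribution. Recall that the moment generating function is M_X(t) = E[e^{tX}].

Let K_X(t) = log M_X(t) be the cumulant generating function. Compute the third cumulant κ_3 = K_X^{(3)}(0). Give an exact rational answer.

M_X(t) = 4/(4 - t)
K_X(t) = log M_X(t) = -log(4 - t) + 2*log(2)
dK/dt = -1/(t - 4)
d^2K/dt^2 = 1/(t^2 - 8*t + 16)
d^3K/dt^3 = -2/(t^3 - 12*t^2 + 48*t - 64)

κ_3 = d^3K/dt^3 |_{t=0} = 1/32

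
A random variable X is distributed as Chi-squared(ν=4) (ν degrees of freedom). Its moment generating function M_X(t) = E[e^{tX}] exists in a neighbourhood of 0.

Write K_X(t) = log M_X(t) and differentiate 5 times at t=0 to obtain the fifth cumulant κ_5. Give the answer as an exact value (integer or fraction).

κ_5 = d^5K/dt^5 |_{t=0} = 1536

M_X(t) = (1 - 2*t)^(-2)
K_X(t) = log M_X(t) = -2*log(1 - 2*t)
dK/dt = -4/(2*t - 1)
d^2K/dt^2 = 8/(4*t^2 - 4*t + 1)
d^3K/dt^3 = -32/(8*t^3 - 12*t^2 + 6*t - 1)
d^4K/dt^4 = 192/(16*t^4 - 32*t^3 + 24*t^2 - 8*t + 1)
d^5K/dt^5 = -1536/(32*t^5 - 80*t^4 + 80*t^3 - 40*t^2 + 10*t - 1)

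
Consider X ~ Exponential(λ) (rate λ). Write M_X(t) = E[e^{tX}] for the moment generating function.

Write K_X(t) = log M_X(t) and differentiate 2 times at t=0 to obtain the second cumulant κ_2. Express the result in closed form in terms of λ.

M_X(t) = λ/(λ - t)
K_X(t) = log M_X(t) = log(λ) - log(λ - t)
dK/dt = -1/(-λ + t)
d^2K/dt^2 = 1/(λ^2 - 2*λ*t + t^2)

κ_2 = d^2K/dt^2 |_{t=0} = λ^(-2)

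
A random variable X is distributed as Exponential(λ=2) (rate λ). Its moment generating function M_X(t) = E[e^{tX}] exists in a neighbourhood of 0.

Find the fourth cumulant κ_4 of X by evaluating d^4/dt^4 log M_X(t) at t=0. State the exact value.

M_X(t) = 2/(2 - t)
K_X(t) = log M_X(t) = -log(2 - t) + log(2)
dK/dt = -1/(t - 2)
d^2K/dt^2 = 1/(t^2 - 4*t + 4)
d^3K/dt^3 = -2/(t^3 - 6*t^2 + 12*t - 8)
d^4K/dt^4 = 6/(t^4 - 8*t^3 + 24*t^2 - 32*t + 16)

κ_4 = d^4K/dt^4 |_{t=0} = 3/8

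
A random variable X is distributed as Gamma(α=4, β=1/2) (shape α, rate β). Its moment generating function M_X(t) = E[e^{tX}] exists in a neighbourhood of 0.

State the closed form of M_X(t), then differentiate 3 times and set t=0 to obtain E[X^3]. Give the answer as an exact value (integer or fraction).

E[X^3] = M^(3)(0) = 960

M_X(t) = 1/(16*(1/2 - t)^4)
M^(3)(t) = -960/(128*t^7 - 448*t^6 + 672*t^5 - 560*t^4 + 280*t^3 - 84*t^2 + 14*t - 1)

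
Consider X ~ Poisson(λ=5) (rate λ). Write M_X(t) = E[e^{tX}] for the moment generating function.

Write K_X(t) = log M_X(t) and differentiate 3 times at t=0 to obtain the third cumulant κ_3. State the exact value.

M_X(t) = e^(5*e^(t) - 5)
K_X(t) = log M_X(t) = 5*e^(t) - 5
D^3[K](t) = 5*e^(t)

κ_3 = D^3[K](0) = 5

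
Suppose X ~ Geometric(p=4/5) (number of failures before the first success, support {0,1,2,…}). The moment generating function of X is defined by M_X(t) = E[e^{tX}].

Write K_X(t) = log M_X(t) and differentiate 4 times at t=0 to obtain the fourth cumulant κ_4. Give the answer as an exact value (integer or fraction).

M_X(t) = 4/(5*(1 - e^(t)/5))
K_X(t) = log M_X(t) = -log(1 - e^(t)/5) - log(5) + 2*log(2)
dK/dt = -e^(t)/(e^(t) - 5)
d^2K/dt^2 = 5*e^(t)/(e^(2*t) - 10*e^(t) + 25)
d^3K/dt^3 = (-5*e^(2*t) - 25*e^(t))/(e^(3*t) - 15*e^(2*t) + 75*e^(t) - 125)
d^4K/dt^4 = (5*e^(3*t) + 100*e^(2*t) + 125*e^(t))/(e^(4*t) - 20*e^(3*t) + 150*e^(2*t) - 500*e^(t) + 625)

κ_4 = d^4K/dt^4 |_{t=0} = 115/128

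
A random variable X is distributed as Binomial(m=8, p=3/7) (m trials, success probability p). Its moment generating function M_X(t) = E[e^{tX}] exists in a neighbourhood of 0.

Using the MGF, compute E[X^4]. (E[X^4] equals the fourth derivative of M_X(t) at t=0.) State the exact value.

M_X(t) = (3*e^(t)/7 + 4/7)^8

E[X^4] = M′′′′(0) = 99744/343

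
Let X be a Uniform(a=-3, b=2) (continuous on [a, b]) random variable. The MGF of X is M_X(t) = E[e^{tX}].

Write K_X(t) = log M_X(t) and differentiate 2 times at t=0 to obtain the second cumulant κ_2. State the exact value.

M_X(t) = (e^(2*t) - e^(-3*t))/(5*t)
K_X(t) = log M_X(t) = -log(t) + log(e^(2*t) - e^(-3*t)) - log(5)
dK/dt = (2*t*e^(5*t) + 3*t - e^(5*t) + 1)/(t*e^(5*t) - t)
d^2K/dt^2 = (-25*t^2*e^(5*t) + e^(10*t) - 2*e^(5*t) + 1)/(t^2*e^(10*t) - 2*t^2*e^(5*t) + t^2)

κ_2 = d^2K/dt^2 |_{t=0} = 25/12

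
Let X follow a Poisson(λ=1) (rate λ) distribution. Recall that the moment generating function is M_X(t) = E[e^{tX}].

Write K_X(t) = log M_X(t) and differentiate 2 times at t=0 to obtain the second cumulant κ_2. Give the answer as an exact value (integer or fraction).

κ_2 = d^2K/dt^2 |_{t=0} = 1

M_X(t) = e^(e^(t) - 1)
K_X(t) = log M_X(t) = e^(t) - 1
dK/dt = e^(t)
d^2K/dt^2 = e^(t)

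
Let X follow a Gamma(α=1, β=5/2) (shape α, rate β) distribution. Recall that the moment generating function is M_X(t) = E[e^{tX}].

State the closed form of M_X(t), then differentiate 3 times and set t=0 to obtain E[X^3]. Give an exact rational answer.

M_X(t) = 5/(2*(5/2 - t))
M′(t) = 10/(4*t^2 - 20*t + 25)
M′′(t) = -40/(8*t^3 - 60*t^2 + 150*t - 125)
M′′′(t) = 240/(16*t^4 - 160*t^3 + 600*t^2 - 1000*t + 625)

E[X^3] = M′′′(0) = 48/125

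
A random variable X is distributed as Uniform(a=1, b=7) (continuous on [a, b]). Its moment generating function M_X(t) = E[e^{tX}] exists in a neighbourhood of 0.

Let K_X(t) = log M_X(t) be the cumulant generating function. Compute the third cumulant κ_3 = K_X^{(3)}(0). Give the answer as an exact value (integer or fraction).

κ_3 = K^(3)(0) = 0

M_X(t) = (e^(7*t) - e^(t))/(6*t)
K_X(t) = log M_X(t) = -log(t) + log(e^(7*t) - e^(t)) - log(6)
K^(3)(t) = (216*t^3*e^(12*t) + 216*t^3*e^(6*t) - 2*e^(18*t) + 6*e^(12*t) - 6*e^(6*t) + 2)/(t^3*e^(18*t) - 3*t^3*e^(12*t) + 3*t^3*e^(6*t) - t^3)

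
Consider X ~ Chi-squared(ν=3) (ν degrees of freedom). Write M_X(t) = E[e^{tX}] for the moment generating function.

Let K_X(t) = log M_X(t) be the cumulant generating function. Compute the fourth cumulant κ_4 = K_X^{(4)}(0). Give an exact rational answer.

M_X(t) = (1 - 2*t)^(-3/2)
K_X(t) = log M_X(t) = -3*log(1 - 2*t)/2
dK/dt = -3/(2*t - 1)
d^2K/dt^2 = 6/(4*t^2 - 4*t + 1)
d^3K/dt^3 = -24/(8*t^3 - 12*t^2 + 6*t - 1)
d^4K/dt^4 = 144/(16*t^4 - 32*t^3 + 24*t^2 - 8*t + 1)

κ_4 = d^4K/dt^4 |_{t=0} = 144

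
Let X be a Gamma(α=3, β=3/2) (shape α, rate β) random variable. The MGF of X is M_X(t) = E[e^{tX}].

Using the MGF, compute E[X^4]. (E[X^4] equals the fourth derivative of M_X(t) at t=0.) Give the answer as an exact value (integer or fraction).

E[X^4] = d^4M/dt^4 |_{t=0} = 640/9

M_X(t) = 27/(8*(3/2 - t)^3)
dM/dt = 162/(16*t^4 - 96*t^3 + 216*t^2 - 216*t + 81)
d^2M/dt^2 = -1296/(32*t^5 - 240*t^4 + 720*t^3 - 1080*t^2 + 810*t - 243)
d^3M/dt^3 = 12960/(64*t^6 - 576*t^5 + 2160*t^4 - 4320*t^3 + 4860*t^2 - 2916*t + 729)
d^4M/dt^4 = -155520/(128*t^7 - 1344*t^6 + 6048*t^5 - 15120*t^4 + 22680*t^3 - 20412*t^2 + 10206*t - 2187)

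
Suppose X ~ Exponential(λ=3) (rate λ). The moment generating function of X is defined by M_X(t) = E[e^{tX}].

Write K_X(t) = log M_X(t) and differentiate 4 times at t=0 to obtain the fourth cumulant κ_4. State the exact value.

κ_4 = D^4[K](0) = 2/27

M_X(t) = 3/(3 - t)
K_X(t) = log M_X(t) = -log(3 - t) + log(3)
D^4[K](t) = 6/(t^4 - 12*t^3 + 54*t^2 - 108*t + 81)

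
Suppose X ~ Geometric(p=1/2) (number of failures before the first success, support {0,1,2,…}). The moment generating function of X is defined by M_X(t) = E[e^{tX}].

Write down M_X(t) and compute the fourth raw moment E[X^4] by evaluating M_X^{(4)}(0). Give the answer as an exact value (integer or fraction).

E[X^4] = M′′′′(0) = 75

M_X(t) = 1/(2*(1 - e^(t)/2))
M′(t) = e^(t)/(e^(2*t) - 4*e^(t) + 4)
M′′(t) = (-e^(2*t) - 2*e^(t))/(e^(3*t) - 6*e^(2*t) + 12*e^(t) - 8)
M′′′(t) = (e^(3*t) + 8*e^(2*t) + 4*e^(t))/(e^(4*t) - 8*e^(3*t) + 24*e^(2*t) - 32*e^(t) + 16)
M′′′′(t) = (-e^(4*t) - 22*e^(3*t) - 44*e^(2*t) - 8*e^(t))/(e^(5*t) - 10*e^(4*t) + 40*e^(3*t) - 80*e^(2*t) + 80*e^(t) - 32)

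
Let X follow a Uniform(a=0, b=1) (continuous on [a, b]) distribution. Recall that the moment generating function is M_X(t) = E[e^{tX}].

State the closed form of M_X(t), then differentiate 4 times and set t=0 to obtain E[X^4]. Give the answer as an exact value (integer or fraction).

E[X^4] = M^(4)(0) = 1/5

M_X(t) = (e^(t) - 1)/t
M^(4)(t) = (t^4*e^(t) - 4*t^3*e^(t) + 12*t^2*e^(t) - 24*t*e^(t) + 24*e^(t) - 24)/t^5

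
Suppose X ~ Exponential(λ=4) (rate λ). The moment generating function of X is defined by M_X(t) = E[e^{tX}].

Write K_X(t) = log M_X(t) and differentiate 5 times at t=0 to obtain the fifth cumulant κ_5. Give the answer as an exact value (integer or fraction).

M_X(t) = 4/(4 - t)
K_X(t) = log M_X(t) = -log(4 - t) + 2*log(2)
K′(t) = -1/(t - 4)
K′′(t) = 1/(t^2 - 8*t + 16)
K′′′(t) = -2/(t^3 - 12*t^2 + 48*t - 64)
K′′′′(t) = 6/(t^4 - 16*t^3 + 96*t^2 - 256*t + 256)
K′′′′′(t) = -24/(t^5 - 20*t^4 + 160*t^3 - 640*t^2 + 1280*t - 1024)

κ_5 = K′′′′′(0) = 3/128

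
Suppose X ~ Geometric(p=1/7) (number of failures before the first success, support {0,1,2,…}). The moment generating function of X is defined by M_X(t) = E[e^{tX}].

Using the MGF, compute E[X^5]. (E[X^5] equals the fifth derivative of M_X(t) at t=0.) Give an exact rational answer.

E[X^5] = D^5[M](0) = 1277646

M_X(t) = 1/(7*(1 - 6*e^(t)/7))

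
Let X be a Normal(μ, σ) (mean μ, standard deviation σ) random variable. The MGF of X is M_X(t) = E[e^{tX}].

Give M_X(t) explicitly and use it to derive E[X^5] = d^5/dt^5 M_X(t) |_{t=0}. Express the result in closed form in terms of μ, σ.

M_X(t) = e^(μ*t + σ^2*t^2/2)
M′(t) = μ*e^(μ*t)*e^(σ^2*t^2/2) + σ^2*t*e^(μ*t)*e^(σ^2*t^2/2)
M′′(t) = μ^2*e^(μ*t)*e^(σ^2*t^2/2) + 2*μ*σ^2*t*e^(μ*t)*e^(σ^2*t^2/2) + σ^4*t^2*e^(μ*t)*e^(σ^2*t^2/2) + σ^2*e^(μ*t)*e^(σ^2*t^2/2)

E[X^5] = M′′′′′(0) = μ*(μ^4 + 10*μ^2*σ^2 + 15*σ^4)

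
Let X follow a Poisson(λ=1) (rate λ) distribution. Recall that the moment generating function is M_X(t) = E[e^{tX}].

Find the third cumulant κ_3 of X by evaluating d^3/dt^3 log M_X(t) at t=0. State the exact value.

κ_3 = D^3[K](0) = 1

M_X(t) = e^(e^(t) - 1)
K_X(t) = log M_X(t) = e^(t) - 1
D^3[K](t) = e^(t)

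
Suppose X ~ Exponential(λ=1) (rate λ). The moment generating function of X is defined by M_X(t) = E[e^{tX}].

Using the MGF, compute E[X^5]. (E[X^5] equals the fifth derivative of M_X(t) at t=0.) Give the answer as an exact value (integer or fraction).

M_X(t) = 1/(1 - t)
M′(t) = 1/(t^2 - 2*t + 1)
M′′(t) = -2/(t^3 - 3*t^2 + 3*t - 1)
M′′′(t) = 6/(t^4 - 4*t^3 + 6*t^2 - 4*t + 1)
M′′′′(t) = -24/(t^5 - 5*t^4 + 10*t^3 - 10*t^2 + 5*t - 1)
M′′′′′(t) = 120/(t^6 - 6*t^5 + 15*t^4 - 20*t^3 + 15*t^2 - 6*t + 1)

E[X^5] = M′′′′′(0) = 120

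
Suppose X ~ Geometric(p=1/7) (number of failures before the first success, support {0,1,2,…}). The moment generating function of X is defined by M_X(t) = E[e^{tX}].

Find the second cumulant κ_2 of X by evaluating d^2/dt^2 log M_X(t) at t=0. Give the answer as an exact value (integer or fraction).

M_X(t) = 1/(7*(1 - 6*e^(t)/7))
K_X(t) = log M_X(t) = -log(1 - 6*e^(t)/7) - log(7)
D^2[K](t) = 42*e^(t)/(36*e^(2*t) - 84*e^(t) + 49)

κ_2 = D^2[K](0) = 42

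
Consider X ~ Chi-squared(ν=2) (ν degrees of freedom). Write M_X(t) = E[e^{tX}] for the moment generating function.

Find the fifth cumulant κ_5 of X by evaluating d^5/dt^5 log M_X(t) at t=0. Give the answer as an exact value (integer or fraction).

M_X(t) = 1/(1 - 2*t)
K_X(t) = log M_X(t) = -log(1 - 2*t)
K′(t) = -2/(2*t - 1)
K′′(t) = 4/(4*t^2 - 4*t + 1)
K′′′(t) = -16/(8*t^3 - 12*t^2 + 6*t - 1)
K′′′′(t) = 96/(16*t^4 - 32*t^3 + 24*t^2 - 8*t + 1)
K′′′′′(t) = -768/(32*t^5 - 80*t^4 + 80*t^3 - 40*t^2 + 10*t - 1)

κ_5 = K′′′′′(0) = 768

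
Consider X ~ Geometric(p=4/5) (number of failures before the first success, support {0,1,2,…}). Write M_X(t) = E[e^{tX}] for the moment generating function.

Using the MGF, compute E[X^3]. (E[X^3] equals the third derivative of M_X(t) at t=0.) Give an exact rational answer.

M_X(t) = 4/(5*(1 - e^(t)/5))
M^(3)(t) = (4*e^(3*t) + 80*e^(2*t) + 100*e^(t))/(e^(4*t) - 20*e^(3*t) + 150*e^(2*t) - 500*e^(t) + 625)

E[X^3] = M^(3)(0) = 23/32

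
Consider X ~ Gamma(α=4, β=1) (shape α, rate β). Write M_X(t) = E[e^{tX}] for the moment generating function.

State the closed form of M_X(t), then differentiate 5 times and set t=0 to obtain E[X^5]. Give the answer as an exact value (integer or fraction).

E[X^5] = M^(5)(0) = 6720

M_X(t) = (1 - t)^(-4)
M^(5)(t) = -6720/(t^9 - 9*t^8 + 36*t^7 - 84*t^6 + 126*t^5 - 126*t^4 + 84*t^3 - 36*t^2 + 9*t - 1)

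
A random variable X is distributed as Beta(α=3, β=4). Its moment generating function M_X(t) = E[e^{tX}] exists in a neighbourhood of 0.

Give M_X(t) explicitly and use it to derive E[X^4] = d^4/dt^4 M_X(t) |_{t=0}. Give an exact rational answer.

M_X(t) = ₁F₁(3; 7; t)
M^(4)(t) = ₁F₁(7; 11; t)/14

E[X^4] = M^(4)(0) = 1/14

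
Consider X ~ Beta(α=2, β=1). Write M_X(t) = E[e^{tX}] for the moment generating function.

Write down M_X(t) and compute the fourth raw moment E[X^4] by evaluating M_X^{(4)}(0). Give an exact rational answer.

M_X(t) = ₁F₁(2; 3; t)
dM/dt = 2*₁F₁(3; 4; t)/3
d^2M/dt^2 = ₁F₁(4; 5; t)/2
d^3M/dt^3 = 2*₁F₁(5; 6; t)/5
d^4M/dt^4 = ₁F₁(6; 7; t)/3

E[X^4] = d^4M/dt^4 |_{t=0} = 1/3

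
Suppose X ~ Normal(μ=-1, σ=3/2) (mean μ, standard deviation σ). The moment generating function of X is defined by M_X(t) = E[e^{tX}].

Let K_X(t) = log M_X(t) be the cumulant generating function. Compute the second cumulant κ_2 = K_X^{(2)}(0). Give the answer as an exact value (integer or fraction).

M_X(t) = e^(9*t^2/8 - t)
K_X(t) = log M_X(t) = 9*t^2/8 - t
D^2[K](t) = 9/4

κ_2 = D^2[K](0) = 9/4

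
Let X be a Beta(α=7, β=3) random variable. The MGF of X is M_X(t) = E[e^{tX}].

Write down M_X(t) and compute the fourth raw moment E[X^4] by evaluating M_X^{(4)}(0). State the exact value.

M_X(t) = ₁F₁(7; 10; t)
M^(4)(t) = 42*₁F₁(11; 14; t)/143

E[X^4] = M^(4)(0) = 42/143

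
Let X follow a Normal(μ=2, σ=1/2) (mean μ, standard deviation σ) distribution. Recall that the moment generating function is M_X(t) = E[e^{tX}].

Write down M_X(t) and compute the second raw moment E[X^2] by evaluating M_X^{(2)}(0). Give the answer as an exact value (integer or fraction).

E[X^2] = d^2M/dt^2 |_{t=0} = 17/4

M_X(t) = e^(t^2/8 + 2*t)
dM/dt = t*e^(2*t)*e^(t^2/8)/4 + 2*e^(2*t)*e^(t^2/8)
d^2M/dt^2 = t^2*e^(2*t)*e^(t^2/8)/16 + t*e^(2*t)*e^(t^2/8) + 17*e^(2*t)*e^(t^2/8)/4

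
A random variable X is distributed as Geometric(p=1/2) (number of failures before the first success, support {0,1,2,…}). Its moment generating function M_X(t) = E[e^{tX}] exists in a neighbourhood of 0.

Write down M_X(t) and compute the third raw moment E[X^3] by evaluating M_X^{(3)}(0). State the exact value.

M_X(t) = 1/(2*(1 - e^(t)/2))
dM/dt = e^(t)/(e^(2*t) - 4*e^(t) + 4)
d^2M/dt^2 = (-e^(2*t) - 2*e^(t))/(e^(3*t) - 6*e^(2*t) + 12*e^(t) - 8)
d^3M/dt^3 = (e^(3*t) + 8*e^(2*t) + 4*e^(t))/(e^(4*t) - 8*e^(3*t) + 24*e^(2*t) - 32*e^(t) + 16)

E[X^3] = d^3M/dt^3 |_{t=0} = 13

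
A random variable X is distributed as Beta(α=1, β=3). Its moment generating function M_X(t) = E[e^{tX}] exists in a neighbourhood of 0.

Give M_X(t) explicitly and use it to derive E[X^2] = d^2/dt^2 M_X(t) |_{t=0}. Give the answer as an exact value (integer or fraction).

M_X(t) = ₁F₁(1; 4; t)
dM/dt = ₁F₁(2; 5; t)/4
d^2M/dt^2 = ₁F₁(3; 6; t)/10

E[X^2] = d^2M/dt^2 |_{t=0} = 1/10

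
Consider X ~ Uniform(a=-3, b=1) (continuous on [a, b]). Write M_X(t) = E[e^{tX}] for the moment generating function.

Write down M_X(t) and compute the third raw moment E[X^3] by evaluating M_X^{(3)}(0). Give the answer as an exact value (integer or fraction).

M_X(t) = (e^(t) - e^(-3*t))/(4*t)
D^3[M](t) = (t^3*e^(4*t) + 27*t^3 - 3*t^2*e^(4*t) + 27*t^2 + 6*t*e^(4*t) + 18*t - 6*e^(4*t) + 6)*e^(-3*t)/(4*t^4)

E[X^3] = D^3[M](0) = -5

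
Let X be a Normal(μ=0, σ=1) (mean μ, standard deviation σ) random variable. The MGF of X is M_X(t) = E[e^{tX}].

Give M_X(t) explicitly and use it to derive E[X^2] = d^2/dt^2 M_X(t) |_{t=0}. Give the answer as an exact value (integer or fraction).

E[X^2] = d^2M/dt^2 |_{t=0} = 1

M_X(t) = e^(t^2/2)
dM/dt = t*e^(t^2/2)
d^2M/dt^2 = t^2*e^(t^2/2) + e^(t^2/2)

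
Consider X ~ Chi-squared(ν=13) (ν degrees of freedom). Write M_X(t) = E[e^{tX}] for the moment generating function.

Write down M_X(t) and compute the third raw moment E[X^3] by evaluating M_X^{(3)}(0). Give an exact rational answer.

M_X(t) = (1 - 2*t)^(-13/2)

E[X^3] = M^(3)(0) = 3315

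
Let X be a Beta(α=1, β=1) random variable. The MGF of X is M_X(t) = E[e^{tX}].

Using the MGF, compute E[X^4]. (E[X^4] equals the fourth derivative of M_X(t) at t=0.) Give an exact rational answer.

E[X^4] = d^4M/dt^4 |_{t=0} = 1/5

M_X(t) = ₁F₁(1; 2; t)
dM/dt = ₁F₁(2; 3; t)/2
d^2M/dt^2 = ₁F₁(3; 4; t)/3
d^3M/dt^3 = ₁F₁(4; 5; t)/4
d^4M/dt^4 = ₁F₁(5; 6; t)/5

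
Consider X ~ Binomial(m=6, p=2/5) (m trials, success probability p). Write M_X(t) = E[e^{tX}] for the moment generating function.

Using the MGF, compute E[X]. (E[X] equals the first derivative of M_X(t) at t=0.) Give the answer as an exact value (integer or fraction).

E[X] = dM/dt |_{t=0} = 12/5

M_X(t) = (2*e^(t)/5 + 3/5)^6
dM/dt = 384*e^(6*t)/15625 + 576*e^(5*t)/3125 + 1728*e^(4*t)/3125 + 2592*e^(3*t)/3125 + 1944*e^(2*t)/3125 + 2916*e^(t)/15625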